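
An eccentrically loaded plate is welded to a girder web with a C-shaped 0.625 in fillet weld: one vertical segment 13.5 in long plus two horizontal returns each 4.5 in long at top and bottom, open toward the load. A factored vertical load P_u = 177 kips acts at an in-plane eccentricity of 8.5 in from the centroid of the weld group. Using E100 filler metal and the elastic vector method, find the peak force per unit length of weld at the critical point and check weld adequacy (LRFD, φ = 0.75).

E100XX → F_EXX = 100 ksi.
Total weld length L_w = 22.5 in. Treat welds as unit-width lines.
Centroid: x̄ = 2×4.5×2.25 / 22.5 = 0.9 in from the vertical weld.
Polar moment about centroid: J = I_x + I_y = [13.5³/12 + 2×4.5×6.75²] + [13.5×0.9² + 2(4.5³/12 + 4.5×1.35²)] = 657.6 in³.
Direct shear f_v = P/L_w = 177 / 22.5 = 7.867 kip/in (vertical).
Torsion M = P·e = 177 × 8.5 = 1504.5 kip·in.
Critical point at (x, y) = (3.6, 6.75) from centroid. f_tx = M·y/J = 15.44 kip/in; f_ty = M·x/J = 8.236 kip/in.
Resultant f_max = √[f_tx² + (f_v + f_ty)²] = √[15.44² + (7.867 + 8.236)²] = 22.31 kip/in.
Capacity per unit length: φr_n = 0.75 × 0.6 × 100 × (0.707 × 0.625) = 19.88 kip/in.
22.31 > 19.88 → NOT adequate.

f_max ≈ 22.3 kip/in; NOT adequate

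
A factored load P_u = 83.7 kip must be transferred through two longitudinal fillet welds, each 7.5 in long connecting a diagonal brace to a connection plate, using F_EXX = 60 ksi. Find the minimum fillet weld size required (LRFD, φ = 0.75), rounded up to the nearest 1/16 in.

w = 5/16 in

Total weld length L = 15 in.
Required throat t_e = P_u / (φ × 0.6 F_EXX × L) = 83.7 / (0.75 × 0.6 × 60 × 15) = 0.2067 in.
Required leg w = t_e / 0.707 = 0.2923 in → use 5/16 in.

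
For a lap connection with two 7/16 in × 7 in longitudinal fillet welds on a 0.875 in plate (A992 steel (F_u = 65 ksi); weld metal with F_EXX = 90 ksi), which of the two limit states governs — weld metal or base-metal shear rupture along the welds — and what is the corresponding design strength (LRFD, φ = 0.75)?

t_e = 0.707 × 0.4375 = 0.3093 in; L = 14 in.
Weld metal: φR_n = 0.75 × 0.6 × 90 × 0.3093 × 14 = 175.4 kip.
Base metal (shear rupture): φR_n = 0.75 × 0.6 × 65 × 0.875 × 14 = 358.3 kip.
Governing: weld metal.

φR_n ≈ 175 kip (weld metal governs)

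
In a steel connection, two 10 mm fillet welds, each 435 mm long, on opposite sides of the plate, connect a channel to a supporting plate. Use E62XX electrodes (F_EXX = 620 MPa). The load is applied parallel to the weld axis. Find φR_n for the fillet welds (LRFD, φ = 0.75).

Effective throat t_e = 0.707 × 10 = 7.07 mm.
Total length L = 870 mm; A_we = 7.07 × 870 = 6151 mm².
F_nw = 0.6 F_EXX = 0.6 × 620 = 372 MPa.
φR_n = 0.75 × 372 × 6151 × 10⁻³ = 1716 kN.

φR_n ≈ 1720 kN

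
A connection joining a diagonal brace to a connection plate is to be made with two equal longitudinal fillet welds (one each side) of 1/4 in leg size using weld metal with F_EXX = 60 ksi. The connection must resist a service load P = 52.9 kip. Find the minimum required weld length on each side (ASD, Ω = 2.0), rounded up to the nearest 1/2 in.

L = 8.5 in on each side

Throat t_e = 0.707 × 0.25 = 0.1767 in.
r_n/Ω = (0.6 × 60 × 0.1767) / 2.0 = 3.181 kip/in.
L_req = P / (r_n/Ω) = 52.9 / 3.181 = 16.63 in total.
Per side: 16.63 / 2 = 8.314 in.
Round up → use L = 8.5 in on each side.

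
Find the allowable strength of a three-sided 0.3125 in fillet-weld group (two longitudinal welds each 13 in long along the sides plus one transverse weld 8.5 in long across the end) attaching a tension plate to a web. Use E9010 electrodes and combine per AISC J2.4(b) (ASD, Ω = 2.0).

E90XX → F_EXX = 90 ksi.
t_e = 0.707 × 0.3125 = 0.2209 in.
R_nwl = 0.6 × 90 × 0.2209 × 26 = 310.2 kips (longitudinal, 2 welds).
R_nwt = 0.6 × 90 × 0.2209 × 8.5 = 101.4 kips (transverse, base value).
(i) R_nwl + R_nwt = 411.6 kips; (ii) 0.85 R_nwl + 1.5 R_nwt = 415.8 kips.
R_n = max = 415.8 kips [governs: (ii)]; R_n/Ω = 207.9 kips.

R_n/Ω ≈ 208 kips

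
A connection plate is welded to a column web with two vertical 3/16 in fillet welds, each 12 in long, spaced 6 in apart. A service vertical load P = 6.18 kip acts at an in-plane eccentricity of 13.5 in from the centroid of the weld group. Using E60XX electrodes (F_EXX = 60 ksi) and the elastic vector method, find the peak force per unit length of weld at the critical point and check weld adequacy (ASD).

Total weld length L_w = 24 in. Treat welds as unit-width lines.
Polar moment about centroid: J = 2[d³/12 + d(b/2)²] = 2[12³/12 + 12×3²] = 504 in³.
Direct shear f_v = P/L_w = 6.18 / 24 = 0.2575 kip/in (vertical).
Torsion M = P·e = 6.18 × 13.5 = 83.43 kip·in.
Critical point at (x, y) = (3, 6) from centroid. f_tx = M·y/J = 0.9932 kip/in; f_ty = M·x/J = 0.4966 kip/in.
Resultant f_max = √[f_tx² + (f_v + f_ty)²] = √[0.9932² + (0.2575 + 0.4966)²] = 1.247 kip/in.
Capacity per unit length: r_n/Ω = (1/2.0) × 0.6 × 60 × (0.707 × 0.1875) = 2.386 kip/in.
1.247 ≤ 2.386 → adequate.

f_max ≈ 1.25 kip/in; adequate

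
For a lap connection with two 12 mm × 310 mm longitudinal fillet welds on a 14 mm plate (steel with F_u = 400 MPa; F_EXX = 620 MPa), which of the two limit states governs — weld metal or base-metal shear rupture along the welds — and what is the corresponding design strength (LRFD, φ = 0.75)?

φR_n ≈ 1470 kN (weld metal governs)

t_e = 0.707 × 12 = 8.484 mm; L = 620 mm.
Weld metal: φR_n = 0.75 × 0.6 × 620 × 8.484 × 620 × 10⁻³ = 1468 kN.
Base metal (shear rupture): φR_n = 0.75 × 0.6 × 400 × 14 × 620 × 10⁻³ = 1562 kN.
Governing: weld metal.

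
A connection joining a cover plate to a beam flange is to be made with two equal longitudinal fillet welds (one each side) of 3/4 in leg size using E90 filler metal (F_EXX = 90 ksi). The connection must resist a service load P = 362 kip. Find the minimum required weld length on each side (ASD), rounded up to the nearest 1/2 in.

L = 13 in on each side

Throat t_e = 0.707 × 0.75 = 0.5302 in.
r_n/Ω = (0.6 × 90 × 0.5302) / 2.0 = 14.32 kip/in.
L_req = P / (r_n/Ω) = 362 / 14.32 = 25.29 in total.
Per side: 25.29 / 2 = 12.64 in.
Round up → use L = 13 in on each side.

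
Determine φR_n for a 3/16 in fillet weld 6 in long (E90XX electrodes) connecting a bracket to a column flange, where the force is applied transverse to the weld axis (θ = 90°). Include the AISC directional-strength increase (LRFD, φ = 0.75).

E90XX → F_EXX = 90 ksi.
t_e = 0.707 × 0.1875 = 0.1326 in; A_we = 0.1326 × 6 = 0.7954 in².
Directional factor: 1.0 + 0.5 sin^1.5(90°) = 1.5.
F_nw = 0.6 × 90 × 1.5 = 81 ksi.
φR_n = 0.75 × 81 × 0.7954 = 48.32 kips.

φR_n ≈ 48.3 kips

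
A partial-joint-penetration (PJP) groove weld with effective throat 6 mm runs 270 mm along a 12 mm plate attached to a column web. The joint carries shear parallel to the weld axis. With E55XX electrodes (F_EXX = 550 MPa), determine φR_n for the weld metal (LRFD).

Effective throat (given) t_e = 6 mm.
A_we = 6 × 270 = 1620 mm².
F_nw = 0.6 F_EXX = 330 MPa.
φR_n = 0.75 × 330 × 1620 × 10⁻³ = 401 kN.

φR_n ≈ 401 kN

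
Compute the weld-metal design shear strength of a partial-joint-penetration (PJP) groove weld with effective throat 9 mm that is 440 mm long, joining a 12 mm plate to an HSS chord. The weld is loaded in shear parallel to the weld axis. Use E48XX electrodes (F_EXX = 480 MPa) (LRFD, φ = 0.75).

φR_n ≈ 855 kN

Effective throat (given) t_e = 9 mm.
A_we = 9 × 440 = 3960 mm².
F_nw = 0.6 F_EXX = 288 MPa.
φR_n = 0.75 × 288 × 3960 × 10⁻³ = 855.4 kN.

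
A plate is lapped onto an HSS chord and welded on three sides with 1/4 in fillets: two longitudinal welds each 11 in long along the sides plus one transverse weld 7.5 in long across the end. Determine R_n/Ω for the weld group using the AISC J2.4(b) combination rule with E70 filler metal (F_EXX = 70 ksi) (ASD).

R_n/Ω ≈ 111 kip

t_e = 0.707 × 0.25 = 0.1767 in.
R_nwl = 0.6 × 70 × 0.1767 × 22 = 163.3 kip (longitudinal, 2 welds).
R_nwt = 0.6 × 70 × 0.1767 × 7.5 = 55.68 kip (transverse, base value).
(i) R_nwl + R_nwt = 219 kip; (ii) 0.85 R_nwl + 1.5 R_nwt = 222.3 kip.
R_n = max = 222.3 kip [governs: (ii)]; R_n/Ω = 111.2 kip.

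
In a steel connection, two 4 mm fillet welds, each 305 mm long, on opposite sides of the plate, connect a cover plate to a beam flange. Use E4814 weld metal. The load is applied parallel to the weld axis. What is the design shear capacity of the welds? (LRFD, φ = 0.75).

φR_n ≈ 373 kN

E48XX → F_EXX = 480 MPa.
Effective throat t_e = 0.707 × 4 = 2.828 mm.
Total length L = 610 mm; A_we = 2.828 × 610 = 1725 mm².
F_nw = 0.6 F_EXX = 0.6 × 480 = 288 MPa.
φR_n = 0.75 × 288 × 1725 × 10⁻³ = 372.6 kN.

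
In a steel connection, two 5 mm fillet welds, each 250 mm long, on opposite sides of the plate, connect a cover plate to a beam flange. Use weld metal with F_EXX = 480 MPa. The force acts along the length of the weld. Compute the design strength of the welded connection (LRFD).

φR_n ≈ 382 kN

Effective throat t_e = 0.707 × 5 = 3.535 mm.
Total length L = 500 mm; A_we = 3.535 × 500 = 1767 mm².
F_nw = 0.6 F_EXX = 0.6 × 480 = 288 MPa.
φR_n = 0.75 × 288 × 1767 × 10⁻³ = 381.8 kN.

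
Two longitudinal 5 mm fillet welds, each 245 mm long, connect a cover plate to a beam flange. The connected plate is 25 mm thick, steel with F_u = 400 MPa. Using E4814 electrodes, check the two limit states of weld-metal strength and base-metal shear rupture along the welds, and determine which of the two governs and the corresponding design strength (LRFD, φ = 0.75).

E48XX → F_EXX = 480 MPa.
t_e = 0.707 × 5 = 3.535 mm; L = 490 mm.
Weld metal: φR_n = 0.75 × 0.6 × 480 × 3.535 × 490 × 10⁻³ = 374.1 kN.
Base metal (shear rupture): φR_n = 0.75 × 0.6 × 400 × 25 × 490 × 10⁻³ = 2205 kN.
Governing: weld metal.

φR_n ≈ 374 kN (weld metal governs)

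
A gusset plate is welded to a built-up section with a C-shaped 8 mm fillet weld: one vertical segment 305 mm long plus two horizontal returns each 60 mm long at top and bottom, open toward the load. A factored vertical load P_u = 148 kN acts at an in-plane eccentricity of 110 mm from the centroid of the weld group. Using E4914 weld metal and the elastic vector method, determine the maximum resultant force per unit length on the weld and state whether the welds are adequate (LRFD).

E49XX → F_EXX = 490 MPa.
Total weld length L_w = 425 mm. Treat welds as unit-width lines.
Centroid: x̄ = 2×60×30 / 425 = 8.471 mm from the vertical weld.
Polar moment about centroid: J = I_x + I_y = [305³/12 + 2×60×152.5²] + [305×8.471² + 2(60³/12 + 60×21.53²)] = 5269000 mm³.
Direct shear f_v = P/L_w = 148×10³ / 425 = 348.2 N/mm (vertical).
Torsion M = P·e = 148×10³ × 110 = 16280000 N·mm.
Critical point at (x, y) = (51.53, 152.5) from centroid. f_tx = M·y/J = 471.2 N/mm; f_ty = M·x/J = 159.2 N/mm.
Resultant f_max = √[f_tx² + (f_v + f_ty)²] = √[471.2² + (348.2 + 159.2)²] = 692.5 N/mm.
Capacity per unit length: φr_n = 0.75 × 0.6 × 490 × (0.707 × 8) = 1247 N/mm.
692.5 ≤ 1247 → adequate.

f_max ≈ 693 N/mm; adequate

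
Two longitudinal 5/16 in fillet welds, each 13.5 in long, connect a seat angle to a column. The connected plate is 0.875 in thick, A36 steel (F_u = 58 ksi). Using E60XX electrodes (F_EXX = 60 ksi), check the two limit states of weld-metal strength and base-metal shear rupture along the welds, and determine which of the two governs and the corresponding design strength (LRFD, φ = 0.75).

t_e = 0.707 × 0.3125 = 0.2209 in; L = 27 in.
Weld metal: φR_n = 0.75 × 0.6 × 60 × 0.2209 × 27 = 161.1 kips.
Base metal (shear rupture): φR_n = 0.75 × 0.6 × 58 × 0.875 × 27 = 616.6 kips.
Governing: weld metal.

φR_n ≈ 161 kips (weld metal governs)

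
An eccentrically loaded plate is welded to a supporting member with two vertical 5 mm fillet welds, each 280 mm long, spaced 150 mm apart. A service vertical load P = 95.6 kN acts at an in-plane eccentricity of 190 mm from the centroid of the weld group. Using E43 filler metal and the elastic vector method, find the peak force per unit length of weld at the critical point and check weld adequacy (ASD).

f_max ≈ 526 N/mm; NOT adequate

E43XX → F_EXX = 430 MPa.
Total weld length L_w = 560 mm. Treat welds as unit-width lines.
Polar moment about centroid: J = 2[d³/12 + d(b/2)²] = 2[280³/12 + 280×75²] = 6809000 mm³.
Direct shear f_v = P/L_w = 95.6×10³ / 560 = 170.7 N/mm (vertical).
Torsion M = P·e = 95.6×10³ × 190 = 18164000 N·mm.
Critical point at (x, y) = (75, 140) from centroid. f_tx = M·y/J = 373.5 N/mm; f_ty = M·x/J = 200.1 N/mm.
Resultant f_max = √[f_tx² + (f_v + f_ty)²] = √[373.5² + (170.7 + 200.1)²] = 526.3 N/mm.
Capacity per unit length: r_n/Ω = (1/2.0) × 0.6 × 430 × (0.707 × 5) = 456 N/mm.
526.3 > 456 → NOT adequate.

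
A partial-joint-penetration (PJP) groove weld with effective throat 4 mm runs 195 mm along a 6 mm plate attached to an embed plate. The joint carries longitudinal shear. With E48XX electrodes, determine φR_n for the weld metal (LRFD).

E48XX → F_EXX = 480 MPa.
Effective throat (given) t_e = 4 mm.
A_we = 4 × 195 = 780 mm².
F_nw = 0.6 F_EXX = 288 MPa.
φR_n = 0.75 × 288 × 780 × 10⁻³ = 168.5 kN.

φR_n ≈ 168 kN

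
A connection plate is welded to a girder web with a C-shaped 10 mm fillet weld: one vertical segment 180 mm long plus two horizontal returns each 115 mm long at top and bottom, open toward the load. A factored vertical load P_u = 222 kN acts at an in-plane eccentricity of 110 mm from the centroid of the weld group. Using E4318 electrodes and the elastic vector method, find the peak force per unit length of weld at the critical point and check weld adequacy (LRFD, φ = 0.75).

E43XX → F_EXX = 430 MPa.
Total weld length L_w = 410 mm. Treat welds as unit-width lines.
Centroid: x̄ = 2×115×57.5 / 410 = 32.26 mm from the vertical weld.
Polar moment about centroid: J = I_x + I_y = [180³/12 + 2×115×90²] + [180×32.26² + 2(115³/12 + 115×25.24²)] = 2936000 mm³.
Direct shear f_v = P/L_w = 222×10³ / 410 = 541.5 N/mm (vertical).
Torsion M = P·e = 222×10³ × 110 = 24420000 N·mm.
Critical point at (x, y) = (82.74, 90) from centroid. f_tx = M·y/J = 748.5 N/mm; f_ty = M·x/J = 688.1 N/mm.
Resultant f_max = √[f_tx² + (f_v + f_ty)²] = √[748.5² + (541.5 + 688.1)²] = 1439 N/mm.
Capacity per unit length: φr_n = 0.75 × 0.6 × 430 × (0.707 × 10) = 1368 N/mm.
1439 > 1368 → NOT adequate.

f_max ≈ 1440 N/mm; NOT adequate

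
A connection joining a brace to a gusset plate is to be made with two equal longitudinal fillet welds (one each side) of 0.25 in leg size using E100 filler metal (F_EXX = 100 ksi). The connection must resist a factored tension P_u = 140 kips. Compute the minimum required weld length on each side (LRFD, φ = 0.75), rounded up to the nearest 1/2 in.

L = 9 in on each side

Throat t_e = 0.707 × 0.25 = 0.1767 in.
φr_n = 0.75 × 0.6 × 100 × 0.1767 = 7.954 kips/in.
L_req = P_u / φr_n = 140 / 7.954 = 17.6 in total.
Per side: 17.6 / 2 = 8.801 in.
Round up → use L = 9 in on each side.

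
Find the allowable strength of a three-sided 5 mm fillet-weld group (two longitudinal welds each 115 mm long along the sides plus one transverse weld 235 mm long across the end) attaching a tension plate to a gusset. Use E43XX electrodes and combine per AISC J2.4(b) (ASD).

R_n/Ω ≈ 250 kN

E43XX → F_EXX = 430 MPa.
t_e = 0.707 × 5 = 3.535 mm.
R_nwl = 0.6 × 430 × 3.535 × 230 × 10⁻³ = 209.8 kN (longitudinal, 2 welds).
R_nwt = 0.6 × 430 × 3.535 × 235 × 10⁻³ = 214.3 kN (transverse, base value).
(i) R_nwl + R_nwt = 424.1 kN; (ii) 0.85 R_nwl + 1.5 R_nwt = 499.8 kN.
R_n = max = 499.8 kN [governs: (ii)]; R_n/Ω = 249.9 kN.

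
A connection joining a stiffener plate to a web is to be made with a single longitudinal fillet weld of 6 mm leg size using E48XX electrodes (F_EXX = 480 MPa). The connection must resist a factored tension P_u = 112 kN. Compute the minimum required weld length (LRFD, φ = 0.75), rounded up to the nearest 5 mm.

Throat t_e = 0.707 × 6 = 4.242 mm.
φr_n = 0.75 × 0.6 × 480 × 4.242 × 10⁻³ = 0.9163 kN/mm.
L_req = P_u / φr_n = 112 / 0.9163 = 122.2 mm total.
Round up → use L = 125 mm.

L = 125 mm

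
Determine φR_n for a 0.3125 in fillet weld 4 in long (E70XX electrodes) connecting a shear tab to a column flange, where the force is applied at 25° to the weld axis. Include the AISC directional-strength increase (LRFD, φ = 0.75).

E70XX → F_EXX = 70 ksi.
t_e = 0.707 × 0.3125 = 0.2209 in; A_we = 0.2209 × 4 = 0.8837 in².
Directional factor: 1.0 + 0.5 sin^1.5(25°) = 1.137.
F_nw = 0.6 × 70 × 1.137 = 47.77 ksi.
φR_n = 0.75 × 47.77 × 0.8837 = 31.66 kip.

φR_n ≈ 31.7 kip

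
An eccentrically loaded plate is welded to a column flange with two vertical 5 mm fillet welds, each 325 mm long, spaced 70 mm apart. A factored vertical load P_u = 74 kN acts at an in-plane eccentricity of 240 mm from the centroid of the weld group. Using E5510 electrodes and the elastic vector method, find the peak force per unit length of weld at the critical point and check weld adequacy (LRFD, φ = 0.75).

E55XX → F_EXX = 550 MPa.
Total weld length L_w = 650 mm. Treat welds as unit-width lines.
Polar moment about centroid: J = 2[d³/12 + d(b/2)²] = 2[325³/12 + 325×35²] = 6518000 mm³.
Direct shear f_v = P/L_w = 74×10³ / 650 = 113.8 N/mm (vertical).
Torsion M = P·e = 74×10³ × 240 = 17760000 N·mm.
Critical point at (x, y) = (35, 162.5) from centroid. f_tx = M·y/J = 442.8 N/mm; f_ty = M·x/J = 95.37 N/mm.
Resultant f_max = √[f_tx² + (f_v + f_ty)²] = √[442.8² + (113.8 + 95.37)²] = 489.7 N/mm.
Capacity per unit length: φr_n = 0.75 × 0.6 × 550 × (0.707 × 5) = 874.9 N/mm.
489.7 ≤ 874.9 → adequate.

f_max ≈ 490 N/mm; adequate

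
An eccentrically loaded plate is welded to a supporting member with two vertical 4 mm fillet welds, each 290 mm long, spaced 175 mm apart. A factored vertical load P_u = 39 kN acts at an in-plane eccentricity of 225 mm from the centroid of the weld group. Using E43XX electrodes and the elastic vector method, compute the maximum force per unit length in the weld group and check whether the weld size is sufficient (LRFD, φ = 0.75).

f_max ≈ 217 N/mm; adequate

E43XX → F_EXX = 430 MPa.
Total weld length L_w = 580 mm. Treat welds as unit-width lines.
Polar moment about centroid: J = 2[d³/12 + d(b/2)²] = 2[290³/12 + 290×87.5²] = 8505000 mm³.
Direct shear f_v = P/L_w = 39×10³ / 580 = 67.24 N/mm (vertical).
Torsion M = P·e = 39×10³ × 225 = 8775000 N·mm.
Critical point at (x, y) = (87.5, 145) from centroid. f_tx = M·y/J = 149.6 N/mm; f_ty = M·x/J = 90.27 N/mm.
Resultant f_max = √[f_tx² + (f_v + f_ty)²] = √[149.6² + (67.24 + 90.27)²] = 217.2 N/mm.
Capacity per unit length: φr_n = 0.75 × 0.6 × 430 × (0.707 × 4) = 547.2 N/mm.
217.2 ≤ 547.2 → adequate.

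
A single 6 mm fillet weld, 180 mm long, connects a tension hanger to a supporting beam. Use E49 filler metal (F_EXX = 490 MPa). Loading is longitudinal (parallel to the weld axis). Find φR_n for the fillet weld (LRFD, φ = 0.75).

Effective throat t_e = 0.707 × 6 = 4.242 mm.
Total length L = 180 mm; A_we = 4.242 × 180 = 763.6 mm².
F_nw = 0.6 F_EXX = 0.6 × 490 = 294 MPa.
φR_n = 0.75 × 294 × 763.6 × 10⁻³ = 168.4 kN.

φR_n ≈ 168 kN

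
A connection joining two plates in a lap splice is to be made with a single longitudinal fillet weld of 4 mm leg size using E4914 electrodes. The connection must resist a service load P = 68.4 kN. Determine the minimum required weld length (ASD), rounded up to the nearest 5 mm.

E49XX → F_EXX = 490 MPa.
Throat t_e = 0.707 × 4 = 2.828 mm.
r_n/Ω = (0.6 × 490 × 2.828) / 2.0 = 415.7 N/mm = 0.4157 kN/mm.
L_req = P / (r_n/Ω) = 68.4 / 0.4157 = 164.5 mm total.
Round up → use L = 165 mm.

L = 165 mm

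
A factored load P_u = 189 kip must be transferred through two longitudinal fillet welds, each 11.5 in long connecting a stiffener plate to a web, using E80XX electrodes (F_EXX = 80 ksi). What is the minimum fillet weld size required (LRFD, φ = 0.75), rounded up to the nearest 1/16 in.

w = 3/8 in

Total weld length L = 23 in.
Required throat t_e = P_u / (φ × 0.6 F_EXX × L) = 189 / (0.75 × 0.6 × 80 × 23) = 0.2283 in.
Required leg w = t_e / 0.707 = 0.3229 in → use 3/8 in.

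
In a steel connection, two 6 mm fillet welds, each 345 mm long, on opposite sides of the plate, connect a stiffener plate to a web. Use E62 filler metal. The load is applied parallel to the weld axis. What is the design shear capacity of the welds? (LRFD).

φR_n ≈ 817 kN

E62XX → F_EXX = 620 MPa.
Effective throat t_e = 0.707 × 6 = 4.242 mm.
Total length L = 690 mm; A_we = 4.242 × 690 = 2927 mm².
F_nw = 0.6 F_EXX = 0.6 × 620 = 372 MPa.
φR_n = 0.75 × 372 × 2927 × 10⁻³ = 816.6 kN.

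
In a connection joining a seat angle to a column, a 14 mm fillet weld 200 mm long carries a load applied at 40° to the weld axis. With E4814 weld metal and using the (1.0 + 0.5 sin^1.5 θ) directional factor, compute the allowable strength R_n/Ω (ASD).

E48XX → F_EXX = 480 MPa.
t_e = 0.707 × 14 = 9.898 mm; A_we = 9.898 × 200 = 1980 mm².
Directional factor: 1.0 + 0.5 sin^1.5(40°) = 1.258.
F_nw = 0.6 × 480 × 1.258 = 362.2 MPa.
R_n/Ω = (362.2 × 1980) / 2.0 × 10⁻³ = 358.5 kN.

R_n/Ω ≈ 359 kN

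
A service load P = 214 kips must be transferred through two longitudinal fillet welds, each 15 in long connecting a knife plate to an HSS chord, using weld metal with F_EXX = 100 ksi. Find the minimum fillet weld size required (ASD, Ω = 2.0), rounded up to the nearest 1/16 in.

w = 3/8 in

Total weld length L = 30 in.
Required throat t_e = P × Ω / (0.6 F_EXX × L) = 214 × 2.0 / (0.6 × 100 × 30) = 0.2378 in.
Required leg w = t_e / 0.707 = 0.3363 in → use 3/8 in.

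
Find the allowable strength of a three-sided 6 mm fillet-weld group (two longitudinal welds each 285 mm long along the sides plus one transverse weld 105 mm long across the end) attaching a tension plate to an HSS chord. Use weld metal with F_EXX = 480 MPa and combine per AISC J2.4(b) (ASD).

t_e = 0.707 × 6 = 4.242 mm.
R_nwl = 0.6 × 480 × 4.242 × 570 × 10⁻³ = 696.4 kN (longitudinal, 2 welds).
R_nwt = 0.6 × 480 × 4.242 × 105 × 10⁻³ = 128.3 kN (transverse, base value).
(i) R_nwl + R_nwt = 824.6 kN; (ii) 0.85 R_nwl + 1.5 R_nwt = 784.3 kN.
R_n = max = 824.6 kN [governs: (i)]; R_n/Ω = 412.3 kN.

R_n/Ω ≈ 412 kN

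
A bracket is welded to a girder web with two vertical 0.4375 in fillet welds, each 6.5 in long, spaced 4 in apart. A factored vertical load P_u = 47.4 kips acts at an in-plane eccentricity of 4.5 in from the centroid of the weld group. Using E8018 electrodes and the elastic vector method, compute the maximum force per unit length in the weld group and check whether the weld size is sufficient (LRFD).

E80XX → F_EXX = 80 ksi.
Total weld length L_w = 13 in. Treat welds as unit-width lines.
Polar moment about centroid: J = 2[d³/12 + d(b/2)²] = 2[6.5³/12 + 6.5×2²] = 97.77 in³.
Direct shear f_v = P/L_w = 47.4 / 13 = 3.646 kip/in (vertical).
Torsion M = P·e = 47.4 × 4.5 = 213.3 kip·in.
Critical point at (x, y) = (2, 3.25) from centroid. f_tx = M·y/J = 7.09 kip/in; f_ty = M·x/J = 4.363 kip/in.
Resultant f_max = √[f_tx² + (f_v + f_ty)²] = √[7.09² + (3.646 + 4.363)²] = 10.7 kip/in.
Capacity per unit length: φr_n = 0.75 × 0.6 × 80 × (0.707 × 0.4375) = 11.14 kip/in.
10.7 ≤ 11.14 → adequate.

f_max ≈ 10.7 kip/in; adequate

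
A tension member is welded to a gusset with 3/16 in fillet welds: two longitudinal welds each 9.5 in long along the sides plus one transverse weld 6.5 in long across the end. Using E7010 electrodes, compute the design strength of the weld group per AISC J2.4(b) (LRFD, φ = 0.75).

φR_n ≈ 108 kip

E70XX → F_EXX = 70 ksi.
t_e = 0.707 × 0.1875 = 0.1326 in.
R_nwl = 0.6 × 70 × 0.1326 × 19 = 105.8 kip (longitudinal, 2 welds).
R_nwt = 0.6 × 70 × 0.1326 × 6.5 = 36.19 kip (transverse, base value).
(i) R_nwl + R_nwt = 142 kip; (ii) 0.85 R_nwl + 1.5 R_nwt = 144.2 kip.
R_n = max = 144.2 kip [governs: (ii)]; φR_n = 108.2 kip.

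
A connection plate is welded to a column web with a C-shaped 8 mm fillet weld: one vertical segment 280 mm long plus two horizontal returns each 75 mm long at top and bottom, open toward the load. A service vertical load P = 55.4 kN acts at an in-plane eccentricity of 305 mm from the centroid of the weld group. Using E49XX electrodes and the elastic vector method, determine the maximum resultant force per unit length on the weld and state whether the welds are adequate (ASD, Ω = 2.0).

f_max ≈ 584 N/mm; adequate

E49XX → F_EXX = 490 MPa.
Total weld length L_w = 430 mm. Treat welds as unit-width lines.
Centroid: x̄ = 2×75×37.5 / 430 = 13.08 mm from the vertical weld.
Polar moment about centroid: J = I_x + I_y = [280³/12 + 2×75×140²] + [280×13.08² + 2(75³/12 + 75×24.42²)] = 4977000 mm³.
Direct shear f_v = P/L_w = 55.4×10³ / 430 = 128.8 N/mm (vertical).
Torsion M = P·e = 55.4×10³ × 305 = 16897000 N·mm.
Critical point at (x, y) = (61.92, 140) from centroid. f_tx = M·y/J = 475.3 N/mm; f_ty = M·x/J = 210.2 N/mm.
Resultant f_max = √[f_tx² + (f_v + f_ty)²] = √[475.3² + (128.8 + 210.2)²] = 583.8 N/mm.
Capacity per unit length: r_n/Ω = (1/2.0) × 0.6 × 490 × (0.707 × 8) = 831.4 N/mm.
583.8 ≤ 831.4 → adequate.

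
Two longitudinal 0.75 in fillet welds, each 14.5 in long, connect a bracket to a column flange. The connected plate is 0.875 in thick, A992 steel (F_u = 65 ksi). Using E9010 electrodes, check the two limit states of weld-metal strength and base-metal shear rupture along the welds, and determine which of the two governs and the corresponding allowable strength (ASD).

E90XX → F_EXX = 90 ksi.
t_e = 0.707 × 0.75 = 0.5302 in; L = 29 in.
Weld metal: R_n/Ω = (1/2.0) × 0.6 × 90 × 0.5302 × 29 = 415.2 kips.
Base metal (shear rupture): R_n/Ω = (1/2.0) × 0.6 × 65 × 0.875 × 29 = 494.8 kips.
Governing: weld metal.

R_n/Ω ≈ 415 kips (weld metal governs)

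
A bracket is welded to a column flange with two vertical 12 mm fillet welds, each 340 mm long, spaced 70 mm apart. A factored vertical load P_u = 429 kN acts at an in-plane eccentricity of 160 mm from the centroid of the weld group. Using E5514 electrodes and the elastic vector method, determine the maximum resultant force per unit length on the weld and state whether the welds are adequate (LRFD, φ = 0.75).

E55XX → F_EXX = 550 MPa.
Total weld length L_w = 680 mm. Treat welds as unit-width lines.
Polar moment about centroid: J = 2[d³/12 + d(b/2)²] = 2[340³/12 + 340×35²] = 7384000 mm³.
Direct shear f_v = P/L_w = 429×10³ / 680 = 630.9 N/mm (vertical).
Torsion M = P·e = 429×10³ × 160 = 68640000 N·mm.
Critical point at (x, y) = (35, 170) from centroid. f_tx = M·y/J = 1580 N/mm; f_ty = M·x/J = 325.4 N/mm.
Resultant f_max = √[f_tx² + (f_v + f_ty)²] = √[1580² + (630.9 + 325.4)²] = 1847 N/mm.
Capacity per unit length: φr_n = 0.75 × 0.6 × 550 × (0.707 × 12) = 2100 N/mm.
1847 ≤ 2100 → adequate.

f_max ≈ 1850 N/mm; adequate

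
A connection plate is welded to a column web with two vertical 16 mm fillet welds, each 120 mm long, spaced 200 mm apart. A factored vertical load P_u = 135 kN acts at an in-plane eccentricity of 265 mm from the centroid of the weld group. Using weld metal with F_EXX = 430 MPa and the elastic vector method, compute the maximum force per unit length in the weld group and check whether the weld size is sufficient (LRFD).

f_max ≈ 2050 N/mm; adequate

Total weld length L_w = 240 mm. Treat welds as unit-width lines.
Polar moment about centroid: J = 2[d³/12 + d(b/2)²] = 2[120³/12 + 120×100²] = 2688000 mm³.
Direct shear f_v = P/L_w = 135×10³ / 240 = 562.5 N/mm (vertical).
Torsion M = P·e = 135×10³ × 265 = 35775000 N·mm.
Critical point at (x, y) = (100, 60) from centroid. f_tx = M·y/J = 798.5 N/mm; f_ty = M·x/J = 1331 N/mm.
Resultant f_max = √[f_tx² + (f_v + f_ty)²] = √[798.5² + (562.5 + 1331)²] = 2055 N/mm.
Capacity per unit length: φr_n = 0.75 × 0.6 × 430 × (0.707 × 16) = 2189 N/mm.
2055 ≤ 2189 → adequate.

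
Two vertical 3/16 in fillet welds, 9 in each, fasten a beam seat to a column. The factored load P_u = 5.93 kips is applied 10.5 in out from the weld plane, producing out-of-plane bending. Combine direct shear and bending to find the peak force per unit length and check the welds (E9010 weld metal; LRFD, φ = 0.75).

E90XX → F_EXX = 90 ksi.
L_w = 2 × 9 = 18 in; section modulus (unit throat) S = 2 × L²/6 = 27 in².
Direct shear f_v = P/L_w = 5.93/18 = 0.3294 kip/in.
Moment M = P × e = 5.93 × 10.5 = 62.265 kip·in; bending f_b = M/S = 2.306 kip/in.
f_max = √(f_v² + f_b²) = √(0.3294² + 2.306²) = 2.33 kip/in.
φr_n = 0.75 × 0.6 × 90 × (0.707 × 0.1875) = 5.369 kip/in → adequate.

f_max ≈ 2.33 kip/in; adequate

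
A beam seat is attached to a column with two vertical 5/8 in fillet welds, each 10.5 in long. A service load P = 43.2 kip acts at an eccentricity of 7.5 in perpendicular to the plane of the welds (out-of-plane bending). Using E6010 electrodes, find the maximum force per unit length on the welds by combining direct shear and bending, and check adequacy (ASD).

E60XX → F_EXX = 60 ksi.
L_w = 2 × 10.5 = 21 in; section modulus (unit throat) S = 2 × L²/6 = 36.75 in².
Direct shear f_v = P/L_w = 43.2/21 = 2.057 kip/in.
Moment M = P × e = 43.2 × 7.5 = 324 kip·in; bending f_b = M/S = 8.816 kip/in.
f_max = √(f_v² + f_b²) = √(2.057² + 8.816²) = 9.053 kip/in.
r_n/Ω = (1/2.0) × 0.6 × 60 × (0.707 × 0.625) = 7.954 kip/in → NOT adequate.

f_max ≈ 9.05 kip/in; NOT adequate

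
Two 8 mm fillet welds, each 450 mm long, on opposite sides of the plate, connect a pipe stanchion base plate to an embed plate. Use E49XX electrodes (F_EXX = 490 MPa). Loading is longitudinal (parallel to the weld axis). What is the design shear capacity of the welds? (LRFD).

φR_n ≈ 1120 kN

Effective throat t_e = 0.707 × 8 = 5.656 mm.
Total length L = 900 mm; A_we = 5.656 × 900 = 5090 mm².
F_nw = 0.6 F_EXX = 0.6 × 490 = 294 MPa.
φR_n = 0.75 × 294 × 5090 × 10⁻³ = 1122 kN.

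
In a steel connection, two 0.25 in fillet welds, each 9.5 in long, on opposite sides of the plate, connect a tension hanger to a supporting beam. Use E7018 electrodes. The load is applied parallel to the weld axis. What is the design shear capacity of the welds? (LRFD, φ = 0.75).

φR_n ≈ 106 kip

E70XX → F_EXX = 70 ksi.
Effective throat t_e = 0.707 × 0.25 = 0.1767 in.
Total length L = 19 in; A_we = 0.1767 × 19 = 3.358 in².
F_nw = 0.6 F_EXX = 0.6 × 70 = 42 ksi.
φR_n = 0.75 × 42 × 3.358 = 105.8 kip.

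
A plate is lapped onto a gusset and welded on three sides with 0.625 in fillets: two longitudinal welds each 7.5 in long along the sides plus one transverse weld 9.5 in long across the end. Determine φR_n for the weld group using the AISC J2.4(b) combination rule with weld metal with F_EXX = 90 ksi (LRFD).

t_e = 0.707 × 0.625 = 0.4419 in.
R_nwl = 0.6 × 90 × 0.4419 × 15 = 357.9 kips (longitudinal, 2 welds).
R_nwt = 0.6 × 90 × 0.4419 × 9.5 = 226.7 kips (transverse, base value).
(i) R_nwl + R_nwt = 584.6 kips; (ii) 0.85 R_nwl + 1.5 R_nwt = 644.3 kips.
R_n = max = 644.3 kips [governs: (ii)]; φR_n = 483.2 kips.

φR_n ≈ 483 kips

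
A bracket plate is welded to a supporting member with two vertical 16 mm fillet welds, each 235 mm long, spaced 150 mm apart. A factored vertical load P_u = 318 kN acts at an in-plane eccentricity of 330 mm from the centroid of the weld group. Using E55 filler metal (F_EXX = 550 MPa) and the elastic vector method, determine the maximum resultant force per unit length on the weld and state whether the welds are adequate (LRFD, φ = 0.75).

f_max ≈ 3450 N/mm; NOT adequate

Total weld length L_w = 470 mm. Treat welds as unit-width lines.
Polar moment about centroid: J = 2[d³/12 + d(b/2)²] = 2[235³/12 + 235×75²] = 4807000 mm³.
Direct shear f_v = P/L_w = 318×10³ / 470 = 676.6 N/mm (vertical).
Torsion M = P·e = 318×10³ × 330 = 104940000 N·mm.
Critical point at (x, y) = (75, 117.5) from centroid. f_tx = M·y/J = 2565 N/mm; f_ty = M·x/J = 1637 N/mm.
Resultant f_max = √[f_tx² + (f_v + f_ty)²] = √[2565² + (676.6 + 1637)²] = 3455 N/mm.
Capacity per unit length: φr_n = 0.75 × 0.6 × 550 × (0.707 × 16) = 2800 N/mm.
3455 > 2800 → NOT adequate.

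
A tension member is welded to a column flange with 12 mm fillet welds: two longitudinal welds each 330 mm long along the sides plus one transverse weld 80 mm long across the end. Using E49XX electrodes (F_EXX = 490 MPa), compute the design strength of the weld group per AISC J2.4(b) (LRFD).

φR_n ≈ 1380 kN

t_e = 0.707 × 12 = 8.484 mm.
R_nwl = 0.6 × 490 × 8.484 × 660 × 10⁻³ = 1646 kN (longitudinal, 2 welds).
R_nwt = 0.6 × 490 × 8.484 × 80 × 10⁻³ = 199.5 kN (transverse, base value).
(i) R_nwl + R_nwt = 1846 kN; (ii) 0.85 R_nwl + 1.5 R_nwt = 1699 kN.
R_n = max = 1846 kN [governs: (i)]; φR_n = 1384 kN.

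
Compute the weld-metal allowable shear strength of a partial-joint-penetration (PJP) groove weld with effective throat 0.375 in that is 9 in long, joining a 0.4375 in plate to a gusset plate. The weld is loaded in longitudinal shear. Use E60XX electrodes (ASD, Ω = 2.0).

R_n/Ω ≈ 60.8 kip

E60XX → F_EXX = 60 ksi.
Effective throat (given) t_e = 0.375 in.
A_we = 0.375 × 9 = 3.375 in².
F_nw = 0.6 F_EXX = 36 ksi.
R_n/Ω = (36 × 3.375) / 2.0 = 60.75 kip.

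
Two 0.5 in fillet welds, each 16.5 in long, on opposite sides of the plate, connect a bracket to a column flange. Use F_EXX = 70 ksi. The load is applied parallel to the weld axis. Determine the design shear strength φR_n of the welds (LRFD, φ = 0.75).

φR_n ≈ 367 kips

Effective throat t_e = 0.707 × 0.5 = 0.3535 in.
Total length L = 33 in; A_we = 0.3535 × 33 = 11.67 in².
F_nw = 0.6 F_EXX = 0.6 × 70 = 42 ksi.
φR_n = 0.75 × 42 × 11.67 = 367.5 kips.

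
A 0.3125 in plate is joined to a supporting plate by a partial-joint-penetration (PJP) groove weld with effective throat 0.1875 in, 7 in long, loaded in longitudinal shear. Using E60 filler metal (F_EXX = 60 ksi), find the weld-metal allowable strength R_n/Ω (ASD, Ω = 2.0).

Effective throat (given) t_e = 0.1875 in.
A_we = 0.1875 × 7 = 1.312 in².
F_nw = 0.6 F_EXX = 36 ksi.
R_n/Ω = (36 × 1.312) / 2.0 = 23.62 kips.

R_n/Ω ≈ 23.6 kips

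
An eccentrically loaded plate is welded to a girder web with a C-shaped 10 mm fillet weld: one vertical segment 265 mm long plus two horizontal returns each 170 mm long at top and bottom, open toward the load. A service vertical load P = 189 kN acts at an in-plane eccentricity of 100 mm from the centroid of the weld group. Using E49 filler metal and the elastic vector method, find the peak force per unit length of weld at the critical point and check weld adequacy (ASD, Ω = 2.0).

E49XX → F_EXX = 490 MPa.
Total weld length L_w = 605 mm. Treat welds as unit-width lines.
Centroid: x̄ = 2×170×85 / 605 = 47.77 mm from the vertical weld.
Polar moment about centroid: J = I_x + I_y = [265³/12 + 2×170×132.5²] + [265×47.77² + 2(170³/12 + 170×37.23²)] = 9415000 mm³.
Direct shear f_v = P/L_w = 189×10³ / 605 = 312.4 N/mm (vertical).
Torsion M = P·e = 189×10³ × 100 = 18900000 N·mm.
Critical point at (x, y) = (122.2, 132.5) from centroid. f_tx = M·y/J = 266 N/mm; f_ty = M·x/J = 245.4 N/mm.
Resultant f_max = √[f_tx² + (f_v + f_ty)²] = √[266² + (312.4 + 245.4)²] = 618 N/mm.
Capacity per unit length: r_n/Ω = (1/2.0) × 0.6 × 490 × (0.707 × 10) = 1039 N/mm.
618 ≤ 1039 → adequate.

f_max ≈ 618 N/mm; adequate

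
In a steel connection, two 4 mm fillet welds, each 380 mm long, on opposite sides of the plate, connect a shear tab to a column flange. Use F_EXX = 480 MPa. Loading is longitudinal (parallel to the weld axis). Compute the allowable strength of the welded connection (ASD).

Effective throat t_e = 0.707 × 4 = 2.828 mm.
Total length L = 760 mm; A_we = 2.828 × 760 = 2149 mm².
F_nw = 0.6 F_EXX = 0.6 × 480 = 288 MPa.
R_n = 288 × 2149 × 10⁻³ = 619 kN; R_n/Ω = 619/2.0 = 309.5 kN.

R_n/Ω ≈ 309 kN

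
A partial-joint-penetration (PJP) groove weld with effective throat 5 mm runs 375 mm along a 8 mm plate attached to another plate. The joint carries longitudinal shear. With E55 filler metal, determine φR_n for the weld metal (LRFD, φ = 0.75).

φR_n ≈ 464 kN

E55XX → F_EXX = 550 MPa.
Effective throat (given) t_e = 5 mm.
A_we = 5 × 375 = 1875 mm².
F_nw = 0.6 F_EXX = 330 MPa.
φR_n = 0.75 × 330 × 1875 × 10⁻³ = 464.1 kN.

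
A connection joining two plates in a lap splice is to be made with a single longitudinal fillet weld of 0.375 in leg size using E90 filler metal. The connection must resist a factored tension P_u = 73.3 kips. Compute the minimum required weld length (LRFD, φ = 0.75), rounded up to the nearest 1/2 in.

E90XX → F_EXX = 90 ksi.
Throat t_e = 0.707 × 0.375 = 0.2651 in.
φr_n = 0.75 × 0.6 × 90 × 0.2651 = 10.74 kips/in.
L_req = P_u / φr_n = 73.3 / 10.74 = 6.827 in total.
Round up → use L = 7 in.

L = 7 in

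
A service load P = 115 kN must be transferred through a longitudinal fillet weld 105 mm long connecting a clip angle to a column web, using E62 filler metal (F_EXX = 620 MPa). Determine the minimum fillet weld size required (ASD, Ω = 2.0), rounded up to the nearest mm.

w = 9 mm

Total weld length L = 105 mm.
Required throat t_e = P × Ω / (0.6 F_EXX × L) = 115 × 2.0 / (0.6 × 620 × 105 × 10⁻³) = 5.888 mm.
Required leg w = t_e / 0.707 = 8.329 mm → use 9 mm.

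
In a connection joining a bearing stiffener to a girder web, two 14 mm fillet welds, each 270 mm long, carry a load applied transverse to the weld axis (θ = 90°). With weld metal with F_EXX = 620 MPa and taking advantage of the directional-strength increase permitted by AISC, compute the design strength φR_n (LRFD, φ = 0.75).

φR_n ≈ 2240 kN

t_e = 0.707 × 14 = 9.898 mm; A_we = 9.898 × 540 = 5345 mm².
Directional factor: 1.0 + 0.5 sin^1.5(90°) = 1.5.
F_nw = 0.6 × 620 × 1.5 = 558 MPa.
φR_n = 0.75 × 558 × 5345 × 10⁻³ = 2237 kN.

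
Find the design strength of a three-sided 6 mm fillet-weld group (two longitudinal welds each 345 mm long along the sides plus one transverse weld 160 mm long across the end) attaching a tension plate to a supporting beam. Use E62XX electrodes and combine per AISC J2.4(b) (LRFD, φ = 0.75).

E62XX → F_EXX = 620 MPa.
t_e = 0.707 × 6 = 4.242 mm.
R_nwl = 0.6 × 620 × 4.242 × 690 × 10⁻³ = 1089 kN (longitudinal, 2 welds).
R_nwt = 0.6 × 620 × 4.242 × 160 × 10⁻³ = 252.5 kN (transverse, base value).
(i) R_nwl + R_nwt = 1341 kN; (ii) 0.85 R_nwl + 1.5 R_nwt = 1304 kN.
R_n = max = 1341 kN [governs: (i)]; φR_n = 1006 kN.

φR_n ≈ 1010 kN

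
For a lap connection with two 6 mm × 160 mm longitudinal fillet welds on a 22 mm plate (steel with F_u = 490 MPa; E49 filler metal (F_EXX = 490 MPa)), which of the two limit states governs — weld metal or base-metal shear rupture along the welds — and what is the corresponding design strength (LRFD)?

t_e = 0.707 × 6 = 4.242 mm; L = 320 mm.
Weld metal: φR_n = 0.75 × 0.6 × 490 × 4.242 × 320 × 10⁻³ = 299.3 kN.
Base metal (shear rupture): φR_n = 0.75 × 0.6 × 490 × 22 × 320 × 10⁻³ = 1552 kN.
Governing: weld metal.

φR_n ≈ 299 kN (weld metal governs)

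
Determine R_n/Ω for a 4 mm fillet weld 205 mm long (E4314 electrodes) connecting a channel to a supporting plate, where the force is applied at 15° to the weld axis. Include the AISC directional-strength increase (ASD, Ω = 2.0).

R_n/Ω ≈ 79.7 kN

E43XX → F_EXX = 430 MPa.
t_e = 0.707 × 4 = 2.828 mm; A_we = 2.828 × 205 = 579.7 mm².
Directional factor: 1.0 + 0.5 sin^1.5(15°) = 1.066.
F_nw = 0.6 × 430 × 1.066 = 275 MPa.
R_n/Ω = (275 × 579.7) / 2.0 × 10⁻³ = 79.71 kN.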